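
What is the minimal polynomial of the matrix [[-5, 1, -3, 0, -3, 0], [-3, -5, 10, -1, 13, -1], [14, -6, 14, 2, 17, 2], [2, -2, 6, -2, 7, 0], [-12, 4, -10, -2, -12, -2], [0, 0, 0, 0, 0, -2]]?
The characteristic polynomial factors as (x + 2)^6. The minimal polynomial is ∏(x - λ)^{k_λ} where k_λ is the size of the largest Jordan block at λ.

For λ = -2: rank(A + 2I) = 3, and the largest Jordan block has size 3 (the smallest k with rank((A + 2I)^k) = rank((A + 2I)^(k+1))).

So m_A(x) = (x + 2)^3.

m_A(x) = (x + 2)^3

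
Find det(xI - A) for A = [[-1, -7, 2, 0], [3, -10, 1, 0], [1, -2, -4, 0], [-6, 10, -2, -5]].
xI - A = [[x + 1, 7, -2, 0], [-3, x + 10, -1, 0], [-1, 2, x + 4, 0], [6, -10, 2, x + 5]].

Expanding det(xI - A) along the first row:
det(xI - A) = + (x + 1)·det([[x + 10, -1, 0], [2, x + 4, 0], [-10, 2, x + 5]]) - (7)·det([[-3, -1, 0], [-1, x + 4, 0], [6, 2, x + 5]]) + (-2)·det([[-3, x + 10, 0], [-1, 2, 0], [6, -10, x + 5]]) - (0)·det([[-3, x + 10, -1], [-1, 2, x + 4], [6, -10, 2]]).

Evaluating gives χ_A(x) = x^4 + 20x^3 + 150x^2 + 500x + 625 = (x + 5)^4.

χ_A(x) = (x + 5)^4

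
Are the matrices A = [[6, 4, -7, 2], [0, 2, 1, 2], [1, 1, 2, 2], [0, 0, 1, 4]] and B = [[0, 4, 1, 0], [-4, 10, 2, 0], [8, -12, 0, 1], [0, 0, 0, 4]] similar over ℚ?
Two matrices over a field are similar if and only if they have the same invariant factors.

Both A and B have characteristic polynomial (x - 4)^3(x - 2) and minimal polynomial (x - 4)^3(x - 2). Computing further, both have invariant factors (x - 4)^3(x - 2). Hence A and B are similar.

Yes.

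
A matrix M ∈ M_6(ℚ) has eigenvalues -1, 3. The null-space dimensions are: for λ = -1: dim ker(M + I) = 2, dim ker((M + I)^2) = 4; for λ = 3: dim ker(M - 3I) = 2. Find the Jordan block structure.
Jordan blocks: (-1, 2), (-1, 2), (3, 1), (3, 1)

λ = -1: successive nullity increments [2, 2] count blocks of size ≥ k; block sizes are [2, 2].
λ = 3: successive nullity increments [2] count blocks of size ≥ k; block sizes are [1, 1].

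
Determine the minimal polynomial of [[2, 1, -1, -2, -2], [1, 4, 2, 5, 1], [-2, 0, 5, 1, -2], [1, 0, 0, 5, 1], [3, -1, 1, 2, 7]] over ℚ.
m_A(x) = (x - 5)^3(x - 4)^2

The characteristic polynomial factors as (x - 5)^3(x - 4)^2. The minimal polynomial is ∏(x - λ)^{k_λ} where k_λ is the size of the largest Jordan block at λ.

For λ = 4: rank(A - 4I) = 4, and the largest Jordan block has size 2 (the smallest k with rank((A - 4I)^k) = rank((A - 4I)^(k+1))).
For λ = 5: rank(A - 5I) = 4, and the largest Jordan block has size 3 (the smallest k with rank((A - 5I)^k) = rank((A - 5I)^(k+1))).

So m_A(x) = (x - 5)^3(x - 4)^2.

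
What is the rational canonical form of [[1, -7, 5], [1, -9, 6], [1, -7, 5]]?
The invariant factors of A (the non-unit diagonal entries of the Smith normal form of xI - A over ℚ[x]) are x(x^2 + 3x - 5), each dividing the next. The characteristic polynomial is their product, x(x^2 + 3x - 5).

The rational canonical form is the block-diagonal matrix of companion matrices C(f_i):
R = [[0, 0, 0], [1, 0, 5], [0, 1, -3]].

Note the characteristic polynomial does not split into linear factors over ℚ, so A has no Jordan form over ℚ; the rational canonical form exists over any field.

R = [[0, 0, 0], [1, 0, 5], [0, 1, -3]]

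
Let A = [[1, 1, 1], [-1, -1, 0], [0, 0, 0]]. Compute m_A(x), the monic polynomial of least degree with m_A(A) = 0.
m_A(x) = x^3

The characteristic polynomial factors as x^3. The minimal polynomial is ∏(x - λ)^{k_λ} where k_λ is the size of the largest Jordan block at λ.

For λ = 0: rank(A) = 2, and the largest Jordan block has size 3 (the smallest k with rank(A^k) = rank(A^(k+1))).

So m_A(x) = x^3.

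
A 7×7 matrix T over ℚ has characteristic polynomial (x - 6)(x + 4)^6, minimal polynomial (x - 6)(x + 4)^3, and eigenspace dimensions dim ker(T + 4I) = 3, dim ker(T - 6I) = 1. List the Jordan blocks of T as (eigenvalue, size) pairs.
λ = -4: algebraic multiplicity 6 (exponent in χ_T), largest block size 3 (exponent in m_T), 3 blocks (geometric multiplicity). These force block sizes [3, 2, 1].
λ = 6: algebraic multiplicity 1 (exponent in χ_T), largest block size 1 (exponent in m_T), 1 block (geometric multiplicity). This forces block sizes [1].

Jordan blocks: (-4, 3), (-4, 2), (-4, 1), (6, 1)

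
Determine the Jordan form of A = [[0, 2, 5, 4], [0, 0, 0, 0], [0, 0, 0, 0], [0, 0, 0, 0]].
J = [[0, 1, 0, 0], [0, 0, 0, 0], [0, 0, 0, 0], [0, 0, 0, 0]]

The characteristic polynomial is det(xI - A) = x^4, so the eigenvalues are 0 (algebraic multiplicity 4).

For λ = 0: rank(A) = 1, rank(A^2) = 0. The eigenspace has dimension 4 - 1 = 3, so there are 3 Jordan blocks; the rank sequence gives block sizes [2, 1, 1].

Assembling the blocks gives the Jordan form J above.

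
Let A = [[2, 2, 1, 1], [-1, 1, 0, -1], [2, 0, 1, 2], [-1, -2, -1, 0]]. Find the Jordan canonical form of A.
The characteristic polynomial is det(xI - A) = (x - 1)^4, so the eigenvalues are 1 (algebraic multiplicity 4).

For λ = 1: rank(A - I) = 2, rank((A - I)^2) = 0. The eigenspace has dimension 4 - 2 = 2, so there are 2 Jordan blocks; the rank sequence gives block sizes [2, 2].

Assembling the blocks gives the Jordan form J above.

J = [[1, 1, 0, 0], [0, 1, 0, 0], [0, 0, 1, 1], [0, 0, 0, 1]]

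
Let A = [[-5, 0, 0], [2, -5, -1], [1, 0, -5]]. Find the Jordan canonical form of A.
J = [[-5, 1, 0], [0, -5, 1], [0, 0, -5]]

The characteristic polynomial is det(xI - A) = (x + 5)^3, so the eigenvalues are -5 (algebraic multiplicity 3).

For λ = -5: rank(A + 5I) = 2, rank((A + 5I)^2) = 1, rank((A + 5I)^3) = 0. The eigenspace has dimension 3 - 2 = 1, so there is 1 Jordan block; the rank sequence gives block sizes [3].

Assembling the blocks gives the Jordan form J above.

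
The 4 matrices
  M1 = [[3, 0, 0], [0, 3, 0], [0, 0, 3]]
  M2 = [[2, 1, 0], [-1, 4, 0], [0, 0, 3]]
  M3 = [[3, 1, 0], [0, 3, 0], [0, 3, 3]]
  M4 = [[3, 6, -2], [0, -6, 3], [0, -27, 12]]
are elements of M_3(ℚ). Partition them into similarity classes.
2 classes: {M1}, {M2, M3, M4}

Characteristic polynomials: χ_{M1} = (x - 3)^3, χ_{M2} = (x - 3)^3, χ_{M3} = (x - 3)^3, χ_{M4} = (x - 3)^3.

{M1}: invariant factors x - 3, x - 3, x - 3.

{M2, M3, M4}: invariant factors x - 3, (x - 3)^2.

Matrices are similar if and only if their invariant-factor lists agree; the partition into similarity classes is {M1}, {M2, M3, M4}.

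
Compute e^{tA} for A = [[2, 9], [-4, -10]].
e^{tA} = [[(6*t + 1)*e^{-4*t}, 9*t*e^{-4*t}], [-4*t*e^{-4*t}, (1 - 6*t)*e^{-4*t}]]

A has Jordan form J = [[-4, 1], [0, -4]] with A = PJP^{-1}, so e^{tA} = P e^{tJ} P^{-1}.

For a Jordan block J_k(λ), e^{tJ_k(λ)} = e^{λt} · (I + tN + t^2 N^2/2! + ... + t^{k-1} N^{k-1}/(k-1)!) where N is the nilpotent superdiagonal part.

Assembling the blocks and conjugating back gives the entries of e^{tA} as shown above.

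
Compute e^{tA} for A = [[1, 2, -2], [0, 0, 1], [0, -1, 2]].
A has Jordan form J = [[1, 1, 0], [0, 1, 0], [0, 0, 1]] with A = PJP^{-1}, so e^{tA} = P e^{tJ} P^{-1}.

For a Jordan block J_k(λ), e^{tJ_k(λ)} = e^{λt} · (I + tN + t^2 N^2/2! + ... + t^{k-1} N^{k-1}/(k-1)!) where N is the nilpotent superdiagonal part.

Assembling the blocks and conjugating back gives the entries of e^{tA} as shown above.

e^{tA} = [[e^{t}, 2*t*e^{t}, -2*t*e^{t}], [0, (1 - t)*e^{t}, t*e^{t}], [0, -t*e^{t}, (t + 1)*e^{t}]]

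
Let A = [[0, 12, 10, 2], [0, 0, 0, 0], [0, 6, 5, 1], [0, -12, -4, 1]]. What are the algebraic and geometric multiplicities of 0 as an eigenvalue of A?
The characteristic polynomial is x^2(x - 3)^2, so the factor x appears with exponent 2: the algebraic multiplicity is 2.

rank(A) = 2, so the eigenspace has dimension 4 - 2 = 2: the geometric multiplicity is 2.

algebraic multiplicity 2, geometric multiplicity 2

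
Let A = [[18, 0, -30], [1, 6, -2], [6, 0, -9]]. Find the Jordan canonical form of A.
The characteristic polynomial is det(xI - A) = (x - 6)^2(x - 3), so the eigenvalues are 3 (algebraic multiplicity 1), 6 (algebraic multiplicity 2).

For λ = 3: algebraic multiplicity 1 gives one 1×1 block.

For λ = 6: rank(A - 6I) = 2, rank((A - 6I)^2) = 1. The eigenspace has dimension 3 - 2 = 1, so there is 1 Jordan block; the rank sequence gives block sizes [2].

Assembling the blocks gives the Jordan form J above.

J = [[3, 0, 0], [0, 6, 1], [0, 0, 6]]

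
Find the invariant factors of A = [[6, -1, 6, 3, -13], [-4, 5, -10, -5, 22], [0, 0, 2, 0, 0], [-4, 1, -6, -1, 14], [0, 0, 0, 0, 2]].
The Jordan structure of A has elementary divisors (x - 2)^2, (x - 2), (x - 4)^2. Arranging the block sizes at each eigenvalue in decreasing order and taking row products gives the invariant factors.

Invariant factors (smallest first, each dividing the next): x - 2, (x - 4)^2(x - 2)^2.

Check: the last factor (x - 4)^2(x - 2)^2 is the minimal polynomial, and the product (x - 4)^2(x - 2)^3 is the characteristic polynomial.

x - 2, (x - 4)^2(x - 2)^2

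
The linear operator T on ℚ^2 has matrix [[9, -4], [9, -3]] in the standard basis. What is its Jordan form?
The characteristic polynomial is det(xI - A) = (x - 3)^2, so the eigenvalues are 3 (algebraic multiplicity 2).

For λ = 3: rank(A - 3I) = 1, rank((A - 3I)^2) = 0. The eigenspace has dimension 2 - 1 = 1, so there is 1 Jordan block; the rank sequence gives block sizes [2].

Assembling the blocks gives the Jordan form J above.

J = [[3, 1], [0, 3]]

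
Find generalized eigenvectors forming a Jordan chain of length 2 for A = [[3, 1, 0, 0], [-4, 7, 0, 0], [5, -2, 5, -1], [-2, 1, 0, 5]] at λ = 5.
We seek v_1 ∈ ker((A - 5I)^2) \ ker(A - 5I), then set v_{i+1} = (A - 5I) v_i.

One such chain is v_1 = [[1, 3, -1, 0]]^T, v_2 = [[1, 2, -1, 1]]^T. Check: (A - 5I) v_2 = [[0, 0, 0, 0]]^T = 0.

v_1 = [[1, 3, -1, 0]]^T, v_2 = [[1, 2, -1, 1]]^T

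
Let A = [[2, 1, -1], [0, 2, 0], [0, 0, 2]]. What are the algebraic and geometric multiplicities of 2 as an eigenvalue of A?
The characteristic polynomial is (x - 2)^3, so the factor x - 2 appears with exponent 3: the algebraic multiplicity is 3.

rank(A - 2I) = 1, so the eigenspace has dimension 3 - 1 = 2: the geometric multiplicity is 2.

Since 2 < 3, A is not diagonalizable.

algebraic multiplicity 3, geometric multiplicity 2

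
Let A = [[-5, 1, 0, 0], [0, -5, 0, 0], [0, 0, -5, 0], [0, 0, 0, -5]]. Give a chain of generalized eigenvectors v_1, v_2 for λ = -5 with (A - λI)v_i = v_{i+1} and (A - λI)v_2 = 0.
v_1 = [[0, 1, -1, 0]]^T, v_2 = [[1, 0, 0, 0]]^T

We seek v_1 ∈ ker((A + 5I)^2) \ ker(A + 5I), then set v_{i+1} = (A + 5I) v_i.

One such chain is v_1 = [[0, 1, -1, 0]]^T, v_2 = [[1, 0, 0, 0]]^T. Check: (A + 5I) v_2 = [[0, 0, 0, 0]]^T = 0.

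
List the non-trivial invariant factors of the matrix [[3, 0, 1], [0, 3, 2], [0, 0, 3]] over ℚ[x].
x - 3, (x - 3)^2

The Jordan structure of A has elementary divisors (x - 3)^2, (x - 3). Arranging the block sizes at each eigenvalue in decreasing order and taking row products gives the invariant factors.

Invariant factors (smallest first, each dividing the next): x - 3, (x - 3)^2.

Check: the last factor (x - 3)^2 is the minimal polynomial, and the product (x - 3)^3 is the characteristic polynomial.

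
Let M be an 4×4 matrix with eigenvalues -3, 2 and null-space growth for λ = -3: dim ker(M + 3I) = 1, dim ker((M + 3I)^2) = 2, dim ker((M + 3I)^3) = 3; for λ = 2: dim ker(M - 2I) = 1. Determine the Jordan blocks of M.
λ = -3: successive nullity increments [1, 1, 1] count blocks of size ≥ k; block sizes are [3].
λ = 2: successive nullity increments [1] count blocks of size ≥ k; block sizes are [1].

Jordan blocks: (-3, 3), (2, 1)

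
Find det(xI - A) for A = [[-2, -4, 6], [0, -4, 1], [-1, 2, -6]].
xI - A = [[x + 2, 4, -6], [0, x + 4, -1], [1, -2, x + 6]].

Expanding det(xI - A) along the first row:
det(xI - A) = + (x + 2)·det([[x + 4, -1], [-2, x + 6]]) - (4)·det([[0, -1], [1, x + 6]]) + (-6)·det([[0, x + 4], [1, -2]]).

Evaluating gives χ_A(x) = x^3 + 12x^2 + 48x + 64 = (x + 4)^3.

χ_A(x) = (x + 4)^3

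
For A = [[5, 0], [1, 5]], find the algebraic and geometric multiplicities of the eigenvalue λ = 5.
algebraic multiplicity 2, geometric multiplicity 1

The characteristic polynomial is (x - 5)^2, so the factor x - 5 appears with exponent 2: the algebraic multiplicity is 2.

rank(A - 5I) = 1, so the eigenspace has dimension 2 - 1 = 1: the geometric multiplicity is 1.

Since 1 < 2, A is not diagonalizable.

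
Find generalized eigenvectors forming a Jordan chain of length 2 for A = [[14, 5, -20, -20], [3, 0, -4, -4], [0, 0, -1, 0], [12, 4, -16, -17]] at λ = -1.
We seek v_1 ∈ ker((A + I)^2) \ ker(A + I), then set v_{i+1} = (A + I) v_i.

One such chain is v_1 = [[1, 0, 0, 1]]^T, v_2 = [[-5, -1, 0, -4]]^T. Check: (A + I) v_2 = [[0, 0, 0, 0]]^T = 0.

v_1 = [[1, 0, 0, 1]]^T, v_2 = [[-5, -1, 0, -4]]^T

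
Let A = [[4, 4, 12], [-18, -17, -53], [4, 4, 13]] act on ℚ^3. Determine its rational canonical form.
The invariant factors of A (the non-unit diagonal entries of the Smith normal form of xI - A over ℚ[x]) are x^3 - x - 4, each dividing the next. The characteristic polynomial is their product, x^3 - x - 4.

The rational canonical form is the block-diagonal matrix of companion matrices C(f_i):
R = [[0, 0, 4], [1, 0, 1], [0, 1, 0]].

Note the characteristic polynomial does not split into linear factors over ℚ, so A has no Jordan form over ℚ; the rational canonical form exists over any field.

R = [[0, 0, 4], [1, 0, 1], [0, 1, 0]]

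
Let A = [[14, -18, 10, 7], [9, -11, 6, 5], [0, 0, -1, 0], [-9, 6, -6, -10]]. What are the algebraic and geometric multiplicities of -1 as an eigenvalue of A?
algebraic multiplicity 3, geometric multiplicity 2

The characteristic polynomial is (x + 1)^3(x + 5), so the factor x + 1 appears with exponent 3: the algebraic multiplicity is 3.

rank(A + I) = 2, so the eigenspace has dimension 4 - 2 = 2: the geometric multiplicity is 2.

Since 2 < 3, A is not diagonalizable.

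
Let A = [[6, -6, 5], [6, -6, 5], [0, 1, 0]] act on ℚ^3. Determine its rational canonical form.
The invariant factors of A (the non-unit diagonal entries of the Smith normal form of xI - A over ℚ[x]) are x(x^2 - 5), each dividing the next. The characteristic polynomial is their product, x(x^2 - 5).

The rational canonical form is the block-diagonal matrix of companion matrices C(f_i):
R = [[0, 0, 0], [1, 0, 5], [0, 1, 0]].

Note the characteristic polynomial does not split into linear factors over ℚ, so A has no Jordan form over ℚ; the rational canonical form exists over any field.

R = [[0, 0, 0], [1, 0, 5], [0, 1, 0]]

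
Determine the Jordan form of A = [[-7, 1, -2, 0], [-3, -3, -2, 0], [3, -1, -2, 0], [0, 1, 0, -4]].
J = [[-4, 1, 0, 0], [0, -4, 1, 0], [0, 0, -4, 0], [0, 0, 0, -4]]

The characteristic polynomial is det(xI - A) = (x + 4)^4, so the eigenvalues are -4 (algebraic multiplicity 4).

For λ = -4: rank(A + 4I) = 2, rank((A + 4I)^2) = 1, rank((A + 4I)^3) = 0. The eigenspace has dimension 4 - 2 = 2, so there are 2 Jordan blocks; the rank sequence gives block sizes [3, 1].

Assembling the blocks gives the Jordan form J above.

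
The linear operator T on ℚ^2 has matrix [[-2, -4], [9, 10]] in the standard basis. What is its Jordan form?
The characteristic polynomial is det(xI - A) = (x - 4)^2, so the eigenvalues are 4 (algebraic multiplicity 2).

For λ = 4: rank(A - 4I) = 1, rank((A - 4I)^2) = 0. The eigenspace has dimension 2 - 1 = 1, so there is 1 Jordan block; the rank sequence gives block sizes [2].

Assembling the blocks gives the Jordan form J above.

J = [[4, 1], [0, 4]]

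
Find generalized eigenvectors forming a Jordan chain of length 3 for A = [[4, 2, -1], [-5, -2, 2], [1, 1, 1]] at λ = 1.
We seek v_1 ∈ ker((A - I)^3) \ ker((A - I)^2), then set v_{i+1} = (A - I) v_i.

One such chain is v_1 = [[0, 0, 1]]^T, v_2 = [[-1, 2, 0]]^T, v_3 = [[1, -1, 1]]^T. Check: (A - I) v_3 = [[0, 0, 0]]^T = 0.

v_1 = [[0, 0, 1]]^T, v_2 = [[-1, 2, 0]]^T, v_3 = [[1, -1, 1]]^T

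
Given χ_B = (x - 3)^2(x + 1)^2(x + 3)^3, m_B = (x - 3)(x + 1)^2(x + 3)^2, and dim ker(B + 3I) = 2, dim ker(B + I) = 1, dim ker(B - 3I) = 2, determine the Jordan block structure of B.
Jordan blocks: (-3, 2), (-3, 1), (-1, 2), (3, 1), (3, 1)

λ = -3: algebraic multiplicity 3 (exponent in χ_B), largest block size 2 (exponent in m_B), 2 blocks (geometric multiplicity). These force block sizes [2, 1].
λ = -1: algebraic multiplicity 2 (exponent in χ_B), largest block size 2 (exponent in m_B), 1 block (geometric multiplicity). This forces block sizes [2].
λ = 3: algebraic multiplicity 2 (exponent in χ_B), largest block size 1 (exponent in m_B), 2 blocks (geometric multiplicity). These force block sizes [1, 1].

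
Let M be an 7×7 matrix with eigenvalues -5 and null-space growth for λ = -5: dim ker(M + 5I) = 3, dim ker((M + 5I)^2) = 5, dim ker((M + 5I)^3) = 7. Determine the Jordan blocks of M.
λ = -5: successive nullity increments [3, 2, 2] count blocks of size ≥ k; block sizes are [3, 3, 1].

Jordan blocks: (-5, 3), (-5, 3), (-5, 1)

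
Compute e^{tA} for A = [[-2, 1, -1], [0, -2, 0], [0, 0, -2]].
A has Jordan form J = [[-2, 1, 0], [0, -2, 0], [0, 0, -2]] with A = PJP^{-1}, so e^{tA} = P e^{tJ} P^{-1}.

For a Jordan block J_k(λ), e^{tJ_k(λ)} = e^{λt} · (I + tN + t^2 N^2/2! + ... + t^{k-1} N^{k-1}/(k-1)!) where N is the nilpotent superdiagonal part.

Assembling the blocks and conjugating back gives the entries of e^{tA} as shown above.

e^{tA} = [[e^{-2*t}, t*e^{-2*t}, -t*e^{-2*t}], [0, e^{-2*t}, 0], [0, 0, e^{-2*t}]]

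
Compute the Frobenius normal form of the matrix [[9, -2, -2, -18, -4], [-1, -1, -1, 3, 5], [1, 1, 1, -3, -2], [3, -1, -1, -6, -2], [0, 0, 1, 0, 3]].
The invariant factors of A (the non-unit diagonal entries of the Smith normal form of xI - A over ℚ[x]) are x - 3, (x - 3)(x^3 + 2x + 1), each dividing the next. The characteristic polynomial is their product, (x - 3)^2(x^3 + 2x + 1).

The rational canonical form is the block-diagonal matrix of companion matrices C(f_i):
R = [[3, 0, 0, 0, 0], [0, 0, 0, 0, 3], [0, 1, 0, 0, 5], [0, 0, 1, 0, -2], [0, 0, 0, 1, 3]].

Note the characteristic polynomial does not split into linear factors over ℚ, so A has no Jordan form over ℚ; the rational canonical form exists over any field.

R = [[3, 0, 0, 0, 0], [0, 0, 0, 0, 3], [0, 1, 0, 0, 5], [0, 0, 1, 0, -2], [0, 0, 0, 1, 3]]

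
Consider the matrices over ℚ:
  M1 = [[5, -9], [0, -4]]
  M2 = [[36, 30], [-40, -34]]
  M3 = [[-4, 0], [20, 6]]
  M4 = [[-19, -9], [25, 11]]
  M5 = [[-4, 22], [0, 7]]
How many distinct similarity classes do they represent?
Characteristic polynomials: χ_{M1} = (x - 5)(x + 4), χ_{M2} = (x - 6)(x + 4), χ_{M3} = (x - 6)(x + 4), χ_{M4} = (x + 4)^2, χ_{M5} = (x - 7)(x + 4).

{M1}: invariant factors (x - 5)(x + 4).

{M2, M3}: invariant factors (x - 6)(x + 4).

{M4}: invariant factors (x + 4)^2.

{M5}: invariant factors (x - 7)(x + 4).

Matrices are similar if and only if their invariant-factor lists agree; the partition into similarity classes is {M1}, {M2, M3}, {M4}, {M5}.

4 classes: {M1}, {M2, M3}, {M4}, {M5}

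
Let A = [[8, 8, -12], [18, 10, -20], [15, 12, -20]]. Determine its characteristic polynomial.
χ_A(x) = (x - 2)(x + 2)^2

xI - A = [[x - 8, -8, 12], [-18, x - 10, 20], [-15, -12, x + 20]].

Expanding det(xI - A) along the first row:
det(xI - A) = + (x - 8)·det([[x - 10, 20], [-12, x + 20]]) - (-8)·det([[-18, 20], [-15, x + 20]]) + (12)·det([[-18, x - 10], [-15, -12]]).

Evaluating gives χ_A(x) = x^3 + 2x^2 - 4x - 8 = (x - 2)(x + 2)^2.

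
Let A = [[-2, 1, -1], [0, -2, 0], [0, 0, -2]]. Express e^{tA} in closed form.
A has Jordan form J = [[-2, 1, 0], [0, -2, 0], [0, 0, -2]] with A = PJP^{-1}, so e^{tA} = P e^{tJ} P^{-1}.

For a Jordan block J_k(λ), e^{tJ_k(λ)} = e^{λt} · (I + tN + t^2 N^2/2! + ... + t^{k-1} N^{k-1}/(k-1)!) where N is the nilpotent superdiagonal part.

Assembling the blocks and conjugating back gives the entries of e^{tA} as shown above.

e^{tA} = [[e^{-2*t}, t*e^{-2*t}, -t*e^{-2*t}], [0, e^{-2*t}, 0], [0, 0, e^{-2*t}]]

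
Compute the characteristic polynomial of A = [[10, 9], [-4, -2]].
χ_A(x) = (x - 4)^2

xI - A = [[x - 10, -9], [4, x + 2]].

Expanding det(xI - A) along the first row:
det(xI - A) = + (x - 10)·det([[x + 2]]) - (-9)·det([[4]]).

Evaluating gives χ_A(x) = x^2 - 8x + 16 = (x - 4)^2.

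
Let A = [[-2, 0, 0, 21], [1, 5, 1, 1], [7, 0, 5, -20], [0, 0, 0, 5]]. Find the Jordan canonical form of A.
J = [[-2, 0, 0, 0], [0, 5, 1, 0], [0, 0, 5, 1], [0, 0, 0, 5]]

The characteristic polynomial is det(xI - A) = (x - 5)^3(x + 2), so the eigenvalues are -2 (algebraic multiplicity 1), 5 (algebraic multiplicity 3).

For λ = -2: algebraic multiplicity 1 gives one 1×1 block.

For λ = 5: rank(A - 5I) = 3, rank((A - 5I)^2) = 2, rank((A - 5I)^3) = 1. The eigenspace has dimension 4 - 3 = 1, so there is 1 Jordan block; the rank sequence gives block sizes [3].

Assembling the blocks gives the Jordan form J above.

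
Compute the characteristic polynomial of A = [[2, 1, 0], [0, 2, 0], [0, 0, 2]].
χ_A(x) = (x - 2)^3

xI - A = [[x - 2, -1, 0], [0, x - 2, 0], [0, 0, x - 2]].

Expanding det(xI - A) along the first row:
det(xI - A) = + (x - 2)·det([[x - 2, 0], [0, x - 2]]) - (-1)·det([[0, 0], [0, x - 2]]) + (0)·det([[0, x - 2], [0, 0]]).

Evaluating gives χ_A(x) = x^3 - 6x^2 + 12x - 8 = (x - 2)^3.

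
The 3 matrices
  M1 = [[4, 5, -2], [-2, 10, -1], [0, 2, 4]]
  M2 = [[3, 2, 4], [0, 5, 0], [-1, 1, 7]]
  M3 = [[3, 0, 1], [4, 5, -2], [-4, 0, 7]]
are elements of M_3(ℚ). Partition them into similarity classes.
2 classes: {M1}, {M2, M3}

Characteristic polynomials: χ_{M1} = (x - 6)^3, χ_{M2} = (x - 5)^3, χ_{M3} = (x - 5)^3.

{M1}: invariant factors (x - 6)^3.

{M2, M3}: invariant factors x - 5, (x - 5)^2.

Matrices are similar if and only if their invariant-factor lists agree; the partition into similarity classes is {M1}, {M2, M3}.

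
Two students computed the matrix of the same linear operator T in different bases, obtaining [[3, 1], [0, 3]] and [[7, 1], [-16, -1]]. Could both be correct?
Two matrices over a field are similar if and only if they have the same invariant factors.

Both A and B have characteristic polynomial (x - 3)^2 and minimal polynomial (x - 3)^2. Computing further, both have invariant factors (x - 3)^2. Hence A and B are similar.

Yes.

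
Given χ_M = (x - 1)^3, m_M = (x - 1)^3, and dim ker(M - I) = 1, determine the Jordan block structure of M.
λ = 1: algebraic multiplicity 3 (exponent in χ_M), largest block size 3 (exponent in m_M), 1 block (geometric multiplicity). This forces block sizes [3].

Jordan blocks: (1, 3)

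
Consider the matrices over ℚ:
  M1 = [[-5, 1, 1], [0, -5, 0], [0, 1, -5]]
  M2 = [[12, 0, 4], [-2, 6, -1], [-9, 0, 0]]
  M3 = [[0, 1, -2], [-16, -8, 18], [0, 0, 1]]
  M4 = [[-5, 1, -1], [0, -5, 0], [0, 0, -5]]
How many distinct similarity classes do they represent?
4 classes: {M1}, {M2}, {M3}, {M4}

Characteristic polynomials: χ_{M1} = (x + 5)^3, χ_{M2} = (x - 6)^3, χ_{M3} = (x - 1)(x + 4)^2, χ_{M4} = (x + 5)^3.

{M1}: invariant factors (x + 5)^3.

{M2}: invariant factors (x - 6)^3.

{M3}: invariant factors (x - 1)(x + 4)^2.

{M4}: invariant factors x + 5, (x + 5)^2.

Matrices are similar if and only if their invariant-factor lists agree; the partition into similarity classes is {M1}, {M2}, {M3}, {M4}.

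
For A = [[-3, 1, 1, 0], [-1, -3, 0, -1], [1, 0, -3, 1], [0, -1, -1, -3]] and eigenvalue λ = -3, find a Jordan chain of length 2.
v_1 = [[0, 1, 0, 0]]^T, v_2 = [[1, 0, 0, -1]]^T

We seek v_1 ∈ ker((A + 3I)^2) \ ker(A + 3I), then set v_{i+1} = (A + 3I) v_i.

One such chain is v_1 = [[0, 1, 0, 0]]^T, v_2 = [[1, 0, 0, -1]]^T. Check: (A + 3I) v_2 = [[0, 0, 0, 0]]^T = 0.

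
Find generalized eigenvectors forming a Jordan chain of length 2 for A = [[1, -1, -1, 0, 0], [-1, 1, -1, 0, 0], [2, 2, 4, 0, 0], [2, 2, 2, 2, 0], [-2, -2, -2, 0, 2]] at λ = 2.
We seek v_1 ∈ ker((A - 2I)^2) \ ker(A - 2I), then set v_{i+1} = (A - 2I) v_i.

One such chain is v_1 = [[0, 1, 0, 0, 0]]^T, v_2 = [[-1, -1, 2, 2, -2]]^T. Check: (A - 2I) v_2 = [[0, 0, 0, 0, 0]]^T = 0.

v_1 = [[0, 1, 0, 0, 0]]^T, v_2 = [[-1, -1, 2, 2, -2]]^T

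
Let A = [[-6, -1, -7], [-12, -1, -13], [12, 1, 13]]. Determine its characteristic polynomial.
xI - A = [[x + 6, 1, 7], [12, x + 1, 13], [-12, -1, x - 13]].

Expanding det(xI - A) along the first row:
det(xI - A) = + (x + 6)·det([[x + 1, 13], [-1, x - 13]]) - (1)·det([[12, 13], [-12, x - 13]]) + (7)·det([[12, x + 1], [-12, -1]]).

Evaluating gives χ_A(x) = x^3 - 6x^2 = x^2(x - 6).

χ_A(x) = x^2(x - 6)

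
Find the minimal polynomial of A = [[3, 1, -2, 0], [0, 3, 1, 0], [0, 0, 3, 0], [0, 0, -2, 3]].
The characteristic polynomial factors as (x - 3)^4. The minimal polynomial is ∏(x - λ)^{k_λ} where k_λ is the size of the largest Jordan block at λ.

For λ = 3: rank(A - 3I) = 2, and the largest Jordan block has size 3 (the smallest k with rank((A - 3I)^k) = rank((A - 3I)^(k+1))).

So m_A(x) = (x - 3)^3.

m_A(x) = (x - 3)^3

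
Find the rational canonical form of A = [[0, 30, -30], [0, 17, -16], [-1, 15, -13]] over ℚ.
The invariant factors of A (the non-unit diagonal entries of the Smith normal form of xI - A over ℚ[x]) are (x - 5)(x - 2)(x + 3), each dividing the next. The characteristic polynomial is their product, (x - 5)(x - 2)(x + 3).

The rational canonical form is the block-diagonal matrix of companion matrices C(f_i):
R = [[0, 0, -30], [1, 0, 11], [0, 1, 4]].

R = [[0, 0, -30], [1, 0, 11], [0, 1, 4]]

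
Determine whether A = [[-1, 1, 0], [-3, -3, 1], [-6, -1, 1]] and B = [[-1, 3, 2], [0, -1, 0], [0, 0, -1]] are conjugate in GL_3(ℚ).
Both have characteristic polynomial (x + 1)^3, but the minimal polynomial of A is (x + 1)^3 while the minimal polynomial of B is (x + 1)^2. The minimal polynomial is a similarity invariant, so A and B are not similar.

No.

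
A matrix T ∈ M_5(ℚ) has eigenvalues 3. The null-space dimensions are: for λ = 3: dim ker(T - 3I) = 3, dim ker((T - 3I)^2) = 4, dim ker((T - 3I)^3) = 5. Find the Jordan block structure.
Jordan blocks: (3, 3), (3, 1), (3, 1)

λ = 3: successive nullity increments [3, 1, 1] count blocks of size ≥ k; block sizes are [3, 1, 1].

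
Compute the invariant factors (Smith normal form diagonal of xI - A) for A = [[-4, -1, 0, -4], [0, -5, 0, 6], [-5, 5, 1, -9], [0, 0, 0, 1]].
The Jordan structure of A has elementary divisors (x + 5), (x + 4), (x - 1)^2. Arranging the block sizes at each eigenvalue in decreasing order and taking row products gives the invariant factors.

Invariant factors (smallest first, each dividing the next): (x - 1)^2(x + 4)(x + 5).

Check: the last factor (x - 1)^2(x + 4)(x + 5) is the minimal polynomial, and the product (x - 1)^2(x + 4)(x + 5) is the characteristic polynomial.

(x - 1)^2(x + 4)(x + 5)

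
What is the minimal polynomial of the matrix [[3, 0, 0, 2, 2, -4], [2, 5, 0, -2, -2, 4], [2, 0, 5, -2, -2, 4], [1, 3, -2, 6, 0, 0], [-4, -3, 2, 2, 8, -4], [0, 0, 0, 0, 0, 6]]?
m_A(x) = (x - 6)(x - 5)

The characteristic polynomial factors as (x - 6)^3(x - 5)^3. The minimal polynomial is ∏(x - λ)^{k_λ} where k_λ is the size of the largest Jordan block at λ.

For λ = 5: rank(A - 5I) = 3, and the largest Jordan block has size 1 (the smallest k with rank((A - 5I)^k) = rank((A - 5I)^(k+1))).
For λ = 6: rank(A - 6I) = 3, and the largest Jordan block has size 1 (the smallest k with rank((A - 6I)^k) = rank((A - 6I)^(k+1))).

So m_A(x) = (x - 6)(x - 5).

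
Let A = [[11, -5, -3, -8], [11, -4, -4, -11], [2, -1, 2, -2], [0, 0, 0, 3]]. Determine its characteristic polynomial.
χ_A(x) = (x - 3)^4

xI - A = [[x - 11, 5, 3, 8], [-11, x + 4, 4, 11], [-2, 1, x - 2, 2], [0, 0, 0, x - 3]].

Expanding det(xI - A) along the first row:
det(xI - A) = + (x - 11)·det([[x + 4, 4, 11], [1, x - 2, 2], [0, 0, x - 3]]) - (5)·det([[-11, 4, 11], [-2, x - 2, 2], [0, 0, x - 3]]) + (3)·det([[-11, x + 4, 11], [-2, 1, 2], [0, 0, x - 3]]) - (8)·det([[-11, x + 4, 4], [-2, 1, x - 2], [0, 0, 0]]).

Evaluating gives χ_A(x) = x^4 - 12x^3 + 54x^2 - 108x + 81 = (x - 3)^4.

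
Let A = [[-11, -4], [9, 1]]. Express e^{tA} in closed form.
A has Jordan form J = [[-5, 1], [0, -5]] with A = PJP^{-1}, so e^{tA} = P e^{tJ} P^{-1}.

For a Jordan block J_k(λ), e^{tJ_k(λ)} = e^{λt} · (I + tN + t^2 N^2/2! + ... + t^{k-1} N^{k-1}/(k-1)!) where N is the nilpotent superdiagonal part.

Assembling the blocks and conjugating back gives the entries of e^{tA} as shown above.

e^{tA} = [[(1 - 6*t)*e^{-5*t}, -4*t*e^{-5*t}], [9*t*e^{-5*t}, (6*t + 1)*e^{-5*t}]]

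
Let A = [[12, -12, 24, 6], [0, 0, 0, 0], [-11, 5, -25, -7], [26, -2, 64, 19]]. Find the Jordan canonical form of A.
The characteristic polynomial is det(xI - A) = x^2(x - 3)^2, so the eigenvalues are 0 (algebraic multiplicity 2), 3 (algebraic multiplicity 2).

For λ = 0: rank(A) = 2. The eigenspace has dimension 4 - 2 = 2, so there are 2 Jordan blocks; the rank sequence gives block sizes [1, 1].

For λ = 3: rank(A - 3I) = 3, rank((A - 3I)^2) = 2. The eigenspace has dimension 4 - 3 = 1, so there is 1 Jordan block; the rank sequence gives block sizes [2].

Assembling the blocks gives the Jordan form J above.

J = [[0, 0, 0, 0], [0, 0, 0, 0], [0, 0, 3, 1], [0, 0, 0, 3]]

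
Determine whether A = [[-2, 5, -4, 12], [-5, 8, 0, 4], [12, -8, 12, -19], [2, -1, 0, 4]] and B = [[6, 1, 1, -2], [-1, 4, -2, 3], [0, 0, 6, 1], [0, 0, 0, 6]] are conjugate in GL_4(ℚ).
Two matrices over a field are similar if and only if they have the same invariant factors.

Both A and B have characteristic polynomial (x - 6)^2(x - 5)^2 and minimal polynomial (x - 6)^2(x - 5)^2. Computing further, both have invariant factors (x - 6)^2(x - 5)^2. Hence A and B are similar.

Yes.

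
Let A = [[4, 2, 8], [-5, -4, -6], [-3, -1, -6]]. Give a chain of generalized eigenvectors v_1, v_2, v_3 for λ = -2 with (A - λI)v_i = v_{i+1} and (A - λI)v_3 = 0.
v_1 = [[-1, 1, 1]]^T, v_2 = [[4, -3, -2]]^T, v_3 = [[2, -2, -1]]^T

We seek v_1 ∈ ker((A + 2I)^3) \ ker((A + 2I)^2), then set v_{i+1} = (A + 2I) v_i.

One such chain is v_1 = [[-1, 1, 1]]^T, v_2 = [[4, -3, -2]]^T, v_3 = [[2, -2, -1]]^T. Check: (A + 2I) v_3 = [[0, 0, 0]]^T = 0.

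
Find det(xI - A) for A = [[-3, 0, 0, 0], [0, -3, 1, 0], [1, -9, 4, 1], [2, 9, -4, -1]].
χ_A(x) = x^3(x + 3)

xI - A = [[x + 3, 0, 0, 0], [0, x + 3, -1, 0], [-1, 9, x - 4, -1], [-2, -9, 4, x + 1]].

Expanding det(xI - A) along the first row:
det(xI - A) = + (x + 3)·det([[x + 3, -1, 0], [9, x - 4, -1], [-9, 4, x + 1]]) - (0)·det([[0, -1, 0], [-1, x - 4, -1], [-2, 4, x + 1]]) + (0)·det([[0, x + 3, 0], [-1, 9, -1], [-2, -9, x + 1]]) - (0)·det([[0, x + 3, -1], [-1, 9, x - 4], [-2, -9, 4]]).

Evaluating gives χ_A(x) = x^4 + 3x^3 = x^3(x + 3).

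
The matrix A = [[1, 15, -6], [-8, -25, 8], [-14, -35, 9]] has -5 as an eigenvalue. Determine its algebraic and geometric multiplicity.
algebraic multiplicity 3, geometric multiplicity 2

The characteristic polynomial is (x + 5)^3, so the factor x + 5 appears with exponent 3: the algebraic multiplicity is 3.

rank(A + 5I) = 1, so the eigenspace has dimension 3 - 1 = 2: the geometric multiplicity is 2.

Since 2 < 3, A is not diagonalizable.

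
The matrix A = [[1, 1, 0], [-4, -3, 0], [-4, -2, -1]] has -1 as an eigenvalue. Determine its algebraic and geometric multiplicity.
The characteristic polynomial is (x + 1)^3, so the factor x + 1 appears with exponent 3: the algebraic multiplicity is 3.

rank(A + I) = 1, so the eigenspace has dimension 3 - 1 = 2: the geometric multiplicity is 2.

Since 2 < 3, A is not diagonalizable.

algebraic multiplicity 3, geometric multiplicity 2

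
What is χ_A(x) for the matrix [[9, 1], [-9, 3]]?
xI - A = [[x - 9, -1], [9, x - 3]].

Expanding det(xI - A) along the first row:
det(xI - A) = + (x - 9)·det([[x - 3]]) - (-1)·det([[9]]).

Evaluating gives χ_A(x) = x^2 - 12x + 36 = (x - 6)^2.

χ_A(x) = (x - 6)^2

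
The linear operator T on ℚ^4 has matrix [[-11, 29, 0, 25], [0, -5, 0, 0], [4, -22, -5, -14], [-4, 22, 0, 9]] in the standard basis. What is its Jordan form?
J = [[-5, 0, 0, 0], [0, -5, 0, 0], [0, 0, -1, 1], [0, 0, 0, -1]]

The characteristic polynomial is det(xI - A) = (x + 1)^2(x + 5)^2, so the eigenvalues are -5 (algebraic multiplicity 2), -1 (algebraic multiplicity 2).

For λ = -5: rank(A + 5I) = 2. The eigenspace has dimension 4 - 2 = 2, so there are 2 Jordan blocks; the rank sequence gives block sizes [1, 1].

For λ = -1: rank(A + I) = 3, rank((A + I)^2) = 2. The eigenspace has dimension 4 - 3 = 1, so there is 1 Jordan block; the rank sequence gives block sizes [2].

Assembling the blocks gives the Jordan form J above.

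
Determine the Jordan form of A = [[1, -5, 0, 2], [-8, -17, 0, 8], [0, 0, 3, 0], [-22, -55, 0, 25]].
The characteristic polynomial is det(xI - A) = (x - 3)^4, so the eigenvalues are 3 (algebraic multiplicity 4).

For λ = 3: rank(A - 3I) = 1, rank((A - 3I)^2) = 0. The eigenspace has dimension 4 - 1 = 3, so there are 3 Jordan blocks; the rank sequence gives block sizes [2, 1, 1].

Assembling the blocks gives the Jordan form J above.

J = [[3, 1, 0, 0], [0, 3, 0, 0], [0, 0, 3, 0], [0, 0, 0, 3]]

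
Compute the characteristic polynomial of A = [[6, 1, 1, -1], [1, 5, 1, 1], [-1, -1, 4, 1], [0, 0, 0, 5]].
xI - A = [[x - 6, -1, -1, 1], [-1, x - 5, -1, -1], [1, 1, x - 4, -1], [0, 0, 0, x - 5]].

Expanding det(xI - A) along the first row:
det(xI - A) = + (x - 6)·det([[x - 5, -1, -1], [1, x - 4, -1], [0, 0, x - 5]]) - (-1)·det([[-1, -1, -1], [1, x - 4, -1], [0, 0, x - 5]]) + (-1)·det([[-1, x - 5, -1], [1, 1, -1], [0, 0, x - 5]]) - (1)·det([[-1, x - 5, -1], [1, 1, x - 4], [0, 0, 0]]).

Evaluating gives χ_A(x) = x^4 - 20x^3 + 150x^2 - 500x + 625 = (x - 5)^4.

χ_A(x) = (x - 5)^4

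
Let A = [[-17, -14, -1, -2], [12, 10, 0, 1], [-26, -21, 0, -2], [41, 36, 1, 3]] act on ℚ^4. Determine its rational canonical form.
The invariant factors of A (the non-unit diagonal entries of the Smith normal form of xI - A over ℚ[x]) are (x + 4)(x^3 - x + 3), each dividing the next. The characteristic polynomial is their product, (x + 4)(x^3 - x + 3).

The rational canonical form is the block-diagonal matrix of companion matrices C(f_i):
R = [[0, 0, 0, -12], [1, 0, 0, 1], [0, 1, 0, 1], [0, 0, 1, -4]].

Note the characteristic polynomial does not split into linear factors over ℚ, so A has no Jordan form over ℚ; the rational canonical form exists over any field.

R = [[0, 0, 0, -12], [1, 0, 0, 1], [0, 1, 0, 1], [0, 0, 1, -4]]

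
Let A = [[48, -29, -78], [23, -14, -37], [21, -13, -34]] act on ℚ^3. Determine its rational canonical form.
R = [[0, 0, 5], [1, 0, 4], [0, 1, 0]]

The invariant factors of A (the non-unit diagonal entries of the Smith normal form of xI - A over ℚ[x]) are x^3 - 4x - 5, each dividing the next. The characteristic polynomial is their product, x^3 - 4x - 5.

The rational canonical form is the block-diagonal matrix of companion matrices C(f_i):
R = [[0, 0, 5], [1, 0, 4], [0, 1, 0]].

Note the characteristic polynomial does not split into linear factors over ℚ, so A has no Jordan form over ℚ; the rational canonical form exists over any field.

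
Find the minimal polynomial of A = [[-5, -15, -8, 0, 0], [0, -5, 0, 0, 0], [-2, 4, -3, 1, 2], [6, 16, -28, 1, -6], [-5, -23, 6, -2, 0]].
m_A(x) = (x - 4)(x + 3)^2(x + 5)^2

The characteristic polynomial factors as (x - 4)(x + 3)^2(x + 5)^2. The minimal polynomial is ∏(x - λ)^{k_λ} where k_λ is the size of the largest Jordan block at λ.

For λ = -5: rank(A + 5I) = 4, and the largest Jordan block has size 2 (the smallest k with rank((A + 5I)^k) = rank((A + 5I)^(k+1))).
For λ = -3: rank(A + 3I) = 4, and the largest Jordan block has size 2 (the smallest k with rank((A + 3I)^k) = rank((A + 3I)^(k+1))).
For λ = 4: rank(A - 4I) = 4, and the largest Jordan block has size 1 (the smallest k with rank((A - 4I)^k) = rank((A - 4I)^(k+1))).

So m_A(x) = (x - 4)(x + 3)^2(x + 5)^2.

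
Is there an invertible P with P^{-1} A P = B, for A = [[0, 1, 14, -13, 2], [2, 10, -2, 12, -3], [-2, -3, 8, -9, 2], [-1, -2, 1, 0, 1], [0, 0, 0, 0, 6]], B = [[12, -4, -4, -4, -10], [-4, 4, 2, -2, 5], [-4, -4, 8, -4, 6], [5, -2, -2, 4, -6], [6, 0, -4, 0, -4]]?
Both have characteristic polynomial (x - 6)^2(x - 4)^3, but the minimal polynomial of A is (x - 6)^2(x - 4)^3 while the minimal polynomial of B is (x - 6)^2(x - 4)^2. The minimal polynomial is a similarity invariant, so A and B are not similar.

No.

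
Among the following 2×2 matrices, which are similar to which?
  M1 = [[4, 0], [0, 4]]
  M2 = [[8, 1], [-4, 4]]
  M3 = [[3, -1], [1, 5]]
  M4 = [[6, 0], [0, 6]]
Characteristic polynomials: χ_{M1} = (x - 4)^2, χ_{M2} = (x - 6)^2, χ_{M3} = (x - 4)^2, χ_{M4} = (x - 6)^2.

{M1}: invariant factors x - 4, x - 4.

{M2}: invariant factors (x - 6)^2.

{M3}: invariant factors (x - 4)^2.

{M4}: invariant factors x - 6, x - 6.

Matrices are similar if and only if their invariant-factor lists agree; the partition into similarity classes is {M1}, {M2}, {M3}, {M4}.

4 classes: {M1}, {M2}, {M3}, {M4}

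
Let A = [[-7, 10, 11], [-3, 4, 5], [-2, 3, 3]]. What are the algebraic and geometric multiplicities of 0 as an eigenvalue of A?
The characteristic polynomial is x^3, so the factor x appears with exponent 3: the algebraic multiplicity is 3.

rank(A) = 2, so the eigenspace has dimension 3 - 2 = 1: the geometric multiplicity is 1.

Since 1 < 3, A is not diagonalizable.

algebraic multiplicity 3, geometric multiplicity 1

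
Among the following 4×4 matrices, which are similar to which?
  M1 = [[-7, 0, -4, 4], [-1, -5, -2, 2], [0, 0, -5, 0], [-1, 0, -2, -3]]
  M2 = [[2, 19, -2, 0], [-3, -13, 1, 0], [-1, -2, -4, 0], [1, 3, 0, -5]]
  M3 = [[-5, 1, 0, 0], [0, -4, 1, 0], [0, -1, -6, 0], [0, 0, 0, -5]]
Characteristic polynomials: χ_{M1} = (x + 5)^4, χ_{M2} = (x + 5)^4, χ_{M3} = (x + 5)^4.

{M1}: invariant factors x + 5, x + 5, (x + 5)^2.

{M2, M3}: invariant factors x + 5, (x + 5)^3.

Matrices are similar if and only if their invariant-factor lists agree; the partition into similarity classes is {M1}, {M2, M3}.

2 classes: {M1}, {M2, M3}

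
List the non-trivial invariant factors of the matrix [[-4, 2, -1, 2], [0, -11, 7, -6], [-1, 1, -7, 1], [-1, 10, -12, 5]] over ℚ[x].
(x + 2)(x + 5)^3

The Jordan structure of A has elementary divisors (x + 5)^3, (x + 2). Arranging the block sizes at each eigenvalue in decreasing order and taking row products gives the invariant factors.

Invariant factors (smallest first, each dividing the next): (x + 2)(x + 5)^3.

Check: the last factor (x + 2)(x + 5)^3 is the minimal polynomial, and the product (x + 2)(x + 5)^3 is the characteristic polynomial.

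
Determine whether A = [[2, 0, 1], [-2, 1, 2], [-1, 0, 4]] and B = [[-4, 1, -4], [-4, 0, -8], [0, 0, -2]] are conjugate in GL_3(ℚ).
No.

trace(A) = 7 but trace(B) = -6. The trace is a similarity invariant, so A and B are not similar.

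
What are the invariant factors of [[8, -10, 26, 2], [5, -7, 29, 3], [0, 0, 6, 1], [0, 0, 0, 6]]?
(x - 6)^2(x - 3)(x + 2)

The Jordan structure of A has elementary divisors (x + 2), (x - 3), (x - 6)^2. Arranging the block sizes at each eigenvalue in decreasing order and taking row products gives the invariant factors.

Invariant factors (smallest first, each dividing the next): (x - 6)^2(x - 3)(x + 2).

Check: the last factor (x - 6)^2(x - 3)(x + 2) is the minimal polynomial, and the product (x - 6)^2(x - 3)(x + 2) is the characteristic polynomial.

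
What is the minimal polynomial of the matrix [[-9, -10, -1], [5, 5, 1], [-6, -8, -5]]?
The characteristic polynomial factors as (x + 3)^3. The minimal polynomial is ∏(x - λ)^{k_λ} where k_λ is the size of the largest Jordan block at λ.

For λ = -3: rank(A + 3I) = 2, and the largest Jordan block has size 3 (the smallest k with rank((A + 3I)^k) = rank((A + 3I)^(k+1))).

So m_A(x) = (x + 3)^3.

m_A(x) = (x + 3)^3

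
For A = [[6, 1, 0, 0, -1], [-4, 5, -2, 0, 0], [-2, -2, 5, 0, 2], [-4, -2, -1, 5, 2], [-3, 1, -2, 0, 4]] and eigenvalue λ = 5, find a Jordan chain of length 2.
v_1 = [[0, 0, 0, -1, -1]]^T, v_2 = [[1, 0, -2, -2, 1]]^T

We seek v_1 ∈ ker((A - 5I)^2) \ ker(A - 5I), then set v_{i+1} = (A - 5I) v_i.

One such chain is v_1 = [[0, 0, 0, -1, -1]]^T, v_2 = [[1, 0, -2, -2, 1]]^T. Check: (A - 5I) v_2 = [[0, 0, 0, 0, 0]]^T = 0.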